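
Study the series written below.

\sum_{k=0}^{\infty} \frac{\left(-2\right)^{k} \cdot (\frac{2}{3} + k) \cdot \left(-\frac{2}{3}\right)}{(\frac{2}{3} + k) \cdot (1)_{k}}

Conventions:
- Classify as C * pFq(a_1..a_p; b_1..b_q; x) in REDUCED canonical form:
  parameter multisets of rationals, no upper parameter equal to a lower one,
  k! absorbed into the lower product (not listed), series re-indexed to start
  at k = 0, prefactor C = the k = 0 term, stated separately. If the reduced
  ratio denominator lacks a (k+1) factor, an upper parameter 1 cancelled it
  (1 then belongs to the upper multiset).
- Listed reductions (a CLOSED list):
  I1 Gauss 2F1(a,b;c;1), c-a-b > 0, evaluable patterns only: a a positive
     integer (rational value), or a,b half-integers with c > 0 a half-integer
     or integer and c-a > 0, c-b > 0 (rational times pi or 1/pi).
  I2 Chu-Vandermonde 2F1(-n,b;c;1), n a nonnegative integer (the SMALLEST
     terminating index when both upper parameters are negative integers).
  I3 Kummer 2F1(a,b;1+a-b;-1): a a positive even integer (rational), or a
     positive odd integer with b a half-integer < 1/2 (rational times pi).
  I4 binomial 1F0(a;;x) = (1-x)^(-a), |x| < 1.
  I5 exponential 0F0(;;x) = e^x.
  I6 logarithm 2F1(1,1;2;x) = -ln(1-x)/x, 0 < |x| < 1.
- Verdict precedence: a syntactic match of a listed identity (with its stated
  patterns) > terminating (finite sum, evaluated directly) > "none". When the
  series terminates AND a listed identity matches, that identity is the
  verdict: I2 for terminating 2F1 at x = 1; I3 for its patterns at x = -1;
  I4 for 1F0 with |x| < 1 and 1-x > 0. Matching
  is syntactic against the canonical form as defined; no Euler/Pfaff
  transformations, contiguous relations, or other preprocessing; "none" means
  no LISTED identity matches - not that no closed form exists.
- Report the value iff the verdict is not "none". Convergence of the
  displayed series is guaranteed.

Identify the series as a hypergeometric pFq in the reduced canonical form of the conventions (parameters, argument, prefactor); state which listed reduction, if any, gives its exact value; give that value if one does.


With C = -\frac{2}{3}: the canonical form is 0F0(-; -; -2). Verdict: this is the exponential series (I5) (the 0F0 exponential series at x = -2). Exact value: \left(-\frac{2}{3}\right) \cdot e^{-2}.

Structural cue: t_0 being -\frac{2}{3}, (1)_k (C = -2/3, x = -2) is k! itself.
Adjacent-term ratio: r(k) = -2 * 1 / [(k+1)] - rational in k. x = -2; t_0 = -\frac{2}{3}; negate the roots.


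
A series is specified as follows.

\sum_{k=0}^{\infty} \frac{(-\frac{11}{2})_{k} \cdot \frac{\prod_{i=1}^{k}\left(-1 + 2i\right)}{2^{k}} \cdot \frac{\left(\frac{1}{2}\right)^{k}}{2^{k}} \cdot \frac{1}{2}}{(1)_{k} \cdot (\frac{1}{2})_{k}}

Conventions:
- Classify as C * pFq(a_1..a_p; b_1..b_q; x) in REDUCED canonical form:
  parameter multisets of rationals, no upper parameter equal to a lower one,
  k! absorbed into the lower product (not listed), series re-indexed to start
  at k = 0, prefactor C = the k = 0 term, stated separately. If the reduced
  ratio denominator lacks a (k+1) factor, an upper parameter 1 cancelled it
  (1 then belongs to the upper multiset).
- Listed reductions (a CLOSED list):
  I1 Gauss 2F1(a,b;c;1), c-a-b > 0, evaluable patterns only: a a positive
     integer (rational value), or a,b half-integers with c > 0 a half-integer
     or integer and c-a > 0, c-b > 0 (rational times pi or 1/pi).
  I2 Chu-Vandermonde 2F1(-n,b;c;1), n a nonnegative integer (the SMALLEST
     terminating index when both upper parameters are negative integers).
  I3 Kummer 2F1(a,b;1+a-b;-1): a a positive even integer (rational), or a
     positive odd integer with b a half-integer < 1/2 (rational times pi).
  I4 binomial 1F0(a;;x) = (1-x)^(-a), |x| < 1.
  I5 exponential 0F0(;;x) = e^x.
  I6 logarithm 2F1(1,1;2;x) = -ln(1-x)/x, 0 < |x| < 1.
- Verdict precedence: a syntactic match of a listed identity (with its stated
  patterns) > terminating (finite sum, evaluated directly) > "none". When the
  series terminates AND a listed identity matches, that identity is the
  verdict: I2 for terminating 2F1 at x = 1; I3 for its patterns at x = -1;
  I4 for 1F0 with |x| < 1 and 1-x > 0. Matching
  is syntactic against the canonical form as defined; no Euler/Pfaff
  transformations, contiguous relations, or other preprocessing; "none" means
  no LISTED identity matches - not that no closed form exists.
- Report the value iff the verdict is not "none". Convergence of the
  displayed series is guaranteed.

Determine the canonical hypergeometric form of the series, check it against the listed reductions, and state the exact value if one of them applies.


Canonical form: C = \frac{1}{2} times 1F0 with upper {-\frac{11}{2}}, lower {-}, x = \frac{1}{4}. Verdict: the I4 binomial reduction fires (the 1F0 binomial series: exponent 11/2, x = \frac{1}{4}). Exact value: \frac{1}{2} \cdot \left(\frac{3}{4}\right)^{\frac{11}{2}}.

The tell: with t_0 = \frac{1}{2}, the two k-th powers (C = 1/2) combine into one argument.
Consecutive-term ratio: r(k) = \frac{1}{4} * (k-\frac{11}{2}) / [(k+1)] - rational; roots negated = parameters, x = \frac{1}{4}, C = \frac{1}{2}.


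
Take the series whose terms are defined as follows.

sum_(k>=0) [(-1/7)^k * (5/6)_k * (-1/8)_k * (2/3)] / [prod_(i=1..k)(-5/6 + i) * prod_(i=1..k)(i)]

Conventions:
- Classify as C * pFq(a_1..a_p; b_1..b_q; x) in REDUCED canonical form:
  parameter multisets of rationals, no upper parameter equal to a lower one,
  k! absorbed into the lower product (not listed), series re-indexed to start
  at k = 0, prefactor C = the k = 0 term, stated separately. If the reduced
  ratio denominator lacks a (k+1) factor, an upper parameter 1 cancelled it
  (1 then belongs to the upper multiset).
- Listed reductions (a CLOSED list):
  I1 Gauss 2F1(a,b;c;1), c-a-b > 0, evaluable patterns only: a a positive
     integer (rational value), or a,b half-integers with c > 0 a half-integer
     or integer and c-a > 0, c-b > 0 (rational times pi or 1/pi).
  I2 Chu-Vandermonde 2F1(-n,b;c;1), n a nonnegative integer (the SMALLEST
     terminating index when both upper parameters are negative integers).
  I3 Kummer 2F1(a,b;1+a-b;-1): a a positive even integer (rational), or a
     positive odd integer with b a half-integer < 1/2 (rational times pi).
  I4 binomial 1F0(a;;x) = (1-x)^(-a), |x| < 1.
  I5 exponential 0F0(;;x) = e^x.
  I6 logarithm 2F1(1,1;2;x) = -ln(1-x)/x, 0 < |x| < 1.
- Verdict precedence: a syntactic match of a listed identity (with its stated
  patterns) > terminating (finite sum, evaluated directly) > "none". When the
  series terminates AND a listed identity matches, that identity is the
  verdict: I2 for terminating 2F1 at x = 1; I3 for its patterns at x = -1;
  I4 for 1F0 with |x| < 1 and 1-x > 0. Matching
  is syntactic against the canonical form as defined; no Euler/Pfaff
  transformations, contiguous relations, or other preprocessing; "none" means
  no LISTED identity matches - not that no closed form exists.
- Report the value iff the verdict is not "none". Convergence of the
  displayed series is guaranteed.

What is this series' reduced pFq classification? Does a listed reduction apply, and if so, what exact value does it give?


The series (x = -1/7) is 2F1: upper {-1/8, 5/6}, lower {1/6}, prefactor 2/3. Verdict: none. A 2F1 with upper {-1/8, 5/6} fits none of I1-I6 at x = -1/7; the sum runs forever.

The tell: x = (-1/7) and the lower running product (prefactor 2/3) is a rising factorial.
Term ratio: r(k) = (-1/7) * (k-1/8) (k+5/6) / [(k+1/6) (k+1)] - poly over poly, x = (-1/7) from leading terms; C = 2/3 at k = 0.


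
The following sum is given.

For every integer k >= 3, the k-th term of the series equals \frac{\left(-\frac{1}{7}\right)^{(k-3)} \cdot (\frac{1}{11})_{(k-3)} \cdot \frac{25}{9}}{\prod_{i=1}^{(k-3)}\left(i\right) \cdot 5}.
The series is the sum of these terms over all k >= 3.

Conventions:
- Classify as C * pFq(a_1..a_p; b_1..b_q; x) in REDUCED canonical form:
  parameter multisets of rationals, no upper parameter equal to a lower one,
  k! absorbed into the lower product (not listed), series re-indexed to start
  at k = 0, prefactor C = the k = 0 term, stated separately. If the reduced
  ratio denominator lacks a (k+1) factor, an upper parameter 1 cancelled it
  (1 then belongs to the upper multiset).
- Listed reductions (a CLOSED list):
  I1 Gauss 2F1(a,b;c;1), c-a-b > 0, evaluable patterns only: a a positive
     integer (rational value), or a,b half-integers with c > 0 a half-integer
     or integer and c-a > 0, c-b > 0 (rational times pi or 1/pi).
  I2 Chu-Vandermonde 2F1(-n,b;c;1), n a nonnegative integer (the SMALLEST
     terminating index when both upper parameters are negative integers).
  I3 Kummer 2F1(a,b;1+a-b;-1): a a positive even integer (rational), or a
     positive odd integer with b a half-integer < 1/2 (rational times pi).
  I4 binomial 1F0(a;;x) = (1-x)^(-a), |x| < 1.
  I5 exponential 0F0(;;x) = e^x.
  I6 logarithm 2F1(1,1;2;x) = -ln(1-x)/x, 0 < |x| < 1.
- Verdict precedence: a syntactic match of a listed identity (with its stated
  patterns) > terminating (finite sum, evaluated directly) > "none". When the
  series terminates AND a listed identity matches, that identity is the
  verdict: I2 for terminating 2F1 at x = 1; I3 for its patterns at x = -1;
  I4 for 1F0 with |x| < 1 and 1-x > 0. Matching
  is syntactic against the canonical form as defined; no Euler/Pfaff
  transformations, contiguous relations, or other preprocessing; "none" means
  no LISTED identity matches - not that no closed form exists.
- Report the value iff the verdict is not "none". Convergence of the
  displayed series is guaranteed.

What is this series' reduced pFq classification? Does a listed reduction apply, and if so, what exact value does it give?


Prefactor \frac{5}{9}, argument -\frac{1}{7}: 1F0 with upper {\frac{1}{11}} over lower {-}. Verdict: this is binomial (I4) (the 1F0 binomial series: exponent -1/11, x = -\frac{1}{7}). Value: \frac{5}{9} \cdot \left(\frac{8}{7}\right)^{-\frac{1}{11}}.

Key observation: t_0 = \frac{5}{9} here, and the product of the first k integers (C = 5/9) is k!.
Step ratio: r(k) = -\frac{1}{7} * (k+\frac{1}{11}) / [(k+1)] ; factor over Q: parameters, x = -\frac{1}{7}, and C = \frac{5}{9}.


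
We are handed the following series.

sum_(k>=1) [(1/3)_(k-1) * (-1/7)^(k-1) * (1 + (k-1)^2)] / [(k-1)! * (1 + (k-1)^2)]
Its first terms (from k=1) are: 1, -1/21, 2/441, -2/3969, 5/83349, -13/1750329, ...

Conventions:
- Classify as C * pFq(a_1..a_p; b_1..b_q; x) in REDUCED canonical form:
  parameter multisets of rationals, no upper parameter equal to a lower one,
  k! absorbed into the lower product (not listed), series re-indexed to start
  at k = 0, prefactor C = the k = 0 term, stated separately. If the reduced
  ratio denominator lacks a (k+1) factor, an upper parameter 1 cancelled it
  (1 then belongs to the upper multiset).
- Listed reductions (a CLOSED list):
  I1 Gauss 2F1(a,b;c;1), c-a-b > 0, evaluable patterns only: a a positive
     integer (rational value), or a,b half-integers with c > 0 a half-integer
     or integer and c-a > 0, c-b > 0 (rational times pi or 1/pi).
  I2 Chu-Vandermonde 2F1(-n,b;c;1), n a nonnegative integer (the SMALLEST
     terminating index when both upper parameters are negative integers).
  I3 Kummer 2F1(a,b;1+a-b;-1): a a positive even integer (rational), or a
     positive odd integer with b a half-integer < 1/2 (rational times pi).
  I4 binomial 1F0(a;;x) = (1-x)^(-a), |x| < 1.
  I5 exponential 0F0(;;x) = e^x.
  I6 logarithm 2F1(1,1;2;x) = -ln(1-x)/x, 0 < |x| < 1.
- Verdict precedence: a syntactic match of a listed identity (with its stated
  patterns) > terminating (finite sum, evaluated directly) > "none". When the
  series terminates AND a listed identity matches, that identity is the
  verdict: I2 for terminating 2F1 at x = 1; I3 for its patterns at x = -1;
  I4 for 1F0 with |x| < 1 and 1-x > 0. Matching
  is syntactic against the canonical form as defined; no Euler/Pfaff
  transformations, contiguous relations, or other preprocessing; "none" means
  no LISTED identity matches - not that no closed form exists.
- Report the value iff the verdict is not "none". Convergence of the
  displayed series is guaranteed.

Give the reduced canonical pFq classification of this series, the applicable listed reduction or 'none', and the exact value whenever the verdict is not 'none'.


This is 1 * 1F0(1/3; -; -1/7) in reduced canonical form. Verdict: binomial (I4) fires (the 1F0 binomial series: exponent -1/3, x = -1/7). Hence: (8/7)^(-1/3).

The tell: x = (-1/7) and the factor k^2 + 1 cancels (top and bottom), leaving C = 1, x = -1/7.
Term ratio: r(k) = (-1/7) * (k+1/3) / [(k+1)] - rational in k. x = (-1/7); t_0 = 1; negate the roots.


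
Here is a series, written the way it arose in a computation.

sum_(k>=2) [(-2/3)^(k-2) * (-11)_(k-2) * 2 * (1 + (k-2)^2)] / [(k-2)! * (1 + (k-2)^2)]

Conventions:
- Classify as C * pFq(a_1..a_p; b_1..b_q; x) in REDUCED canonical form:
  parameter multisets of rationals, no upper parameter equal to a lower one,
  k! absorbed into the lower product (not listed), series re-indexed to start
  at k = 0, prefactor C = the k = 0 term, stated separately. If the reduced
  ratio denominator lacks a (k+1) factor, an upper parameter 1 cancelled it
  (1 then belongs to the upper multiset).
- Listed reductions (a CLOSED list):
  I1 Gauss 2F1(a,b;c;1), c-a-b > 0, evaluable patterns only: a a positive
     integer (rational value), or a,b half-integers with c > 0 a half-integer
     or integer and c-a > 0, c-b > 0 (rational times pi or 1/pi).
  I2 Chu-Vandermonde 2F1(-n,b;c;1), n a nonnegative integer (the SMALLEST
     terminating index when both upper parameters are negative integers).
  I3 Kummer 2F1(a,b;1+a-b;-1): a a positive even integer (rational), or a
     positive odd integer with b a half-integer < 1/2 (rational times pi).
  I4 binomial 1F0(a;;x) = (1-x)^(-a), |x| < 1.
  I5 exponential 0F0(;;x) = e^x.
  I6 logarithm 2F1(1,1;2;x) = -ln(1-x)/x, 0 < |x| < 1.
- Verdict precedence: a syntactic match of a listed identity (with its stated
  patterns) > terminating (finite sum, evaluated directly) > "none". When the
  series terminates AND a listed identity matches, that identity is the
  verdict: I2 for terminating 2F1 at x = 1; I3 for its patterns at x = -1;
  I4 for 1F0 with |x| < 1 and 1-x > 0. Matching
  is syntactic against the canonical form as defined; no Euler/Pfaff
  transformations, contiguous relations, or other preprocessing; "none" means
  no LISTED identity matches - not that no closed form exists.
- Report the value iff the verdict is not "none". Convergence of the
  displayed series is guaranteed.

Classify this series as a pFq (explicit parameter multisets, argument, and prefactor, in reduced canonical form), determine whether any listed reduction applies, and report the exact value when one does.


x = -2/3 here; the reduced form reads 1F0, upper {-11}, lower {-}, C = 2. Verdict (x = -2/3): binomial (I4) applies (the 1F0 binomial series: exponent 11, x = -2/3). Hence: 97656250/177147.

Key step: from the first term 2: k^2 + 1 divides numerator and denominator alike; prefactor 2 after cancelling.
Consecutive-term ratio: r(k) = (-2/3) * (k-11) / [(k+1)] - rational in k. x = (-2/3); t_0 = 2; negate the roots.


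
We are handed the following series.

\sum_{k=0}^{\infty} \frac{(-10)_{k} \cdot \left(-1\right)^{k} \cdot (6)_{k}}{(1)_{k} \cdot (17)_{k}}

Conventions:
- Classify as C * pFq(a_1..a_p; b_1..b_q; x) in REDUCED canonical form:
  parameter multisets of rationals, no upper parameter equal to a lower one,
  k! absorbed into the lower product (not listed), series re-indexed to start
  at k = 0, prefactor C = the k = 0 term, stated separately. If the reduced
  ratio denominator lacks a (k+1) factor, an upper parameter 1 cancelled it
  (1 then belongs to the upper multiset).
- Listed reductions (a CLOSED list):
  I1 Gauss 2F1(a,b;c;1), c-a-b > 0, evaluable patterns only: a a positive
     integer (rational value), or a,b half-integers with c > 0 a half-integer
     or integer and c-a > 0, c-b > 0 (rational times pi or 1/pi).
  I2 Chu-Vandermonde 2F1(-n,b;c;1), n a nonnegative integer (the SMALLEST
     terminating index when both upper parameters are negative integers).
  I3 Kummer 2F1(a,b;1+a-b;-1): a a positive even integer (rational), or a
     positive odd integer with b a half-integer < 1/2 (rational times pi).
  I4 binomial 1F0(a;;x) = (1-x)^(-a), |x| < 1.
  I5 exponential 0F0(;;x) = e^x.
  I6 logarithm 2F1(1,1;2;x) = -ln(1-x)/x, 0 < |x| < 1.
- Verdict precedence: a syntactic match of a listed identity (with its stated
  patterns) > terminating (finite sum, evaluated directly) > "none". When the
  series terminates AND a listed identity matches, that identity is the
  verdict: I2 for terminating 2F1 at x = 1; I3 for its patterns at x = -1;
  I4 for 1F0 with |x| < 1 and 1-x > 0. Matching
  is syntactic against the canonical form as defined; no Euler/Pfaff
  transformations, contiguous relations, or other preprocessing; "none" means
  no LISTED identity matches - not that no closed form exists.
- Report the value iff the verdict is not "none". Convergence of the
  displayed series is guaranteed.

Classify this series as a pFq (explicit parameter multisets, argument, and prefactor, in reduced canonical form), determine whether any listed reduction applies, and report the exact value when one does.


The series (x = -1) is 2F1: upper {-10, 6}, lower {17}, prefactor 1. Verdict at x = -1: Kummer (I3) matches (x = -1; c = 17 equals 1+a-b for upper {-10, 6}: listed pattern). Hence: 28.

The tell: x = -1 and (1)_k (C = 1) is k! itself.
Ratio: r(k) = -1 * (k-10) (k+6) / [(k+17) (k+1)] - rational in k, leading ratio -1; with t_0 = 1, classification follows.


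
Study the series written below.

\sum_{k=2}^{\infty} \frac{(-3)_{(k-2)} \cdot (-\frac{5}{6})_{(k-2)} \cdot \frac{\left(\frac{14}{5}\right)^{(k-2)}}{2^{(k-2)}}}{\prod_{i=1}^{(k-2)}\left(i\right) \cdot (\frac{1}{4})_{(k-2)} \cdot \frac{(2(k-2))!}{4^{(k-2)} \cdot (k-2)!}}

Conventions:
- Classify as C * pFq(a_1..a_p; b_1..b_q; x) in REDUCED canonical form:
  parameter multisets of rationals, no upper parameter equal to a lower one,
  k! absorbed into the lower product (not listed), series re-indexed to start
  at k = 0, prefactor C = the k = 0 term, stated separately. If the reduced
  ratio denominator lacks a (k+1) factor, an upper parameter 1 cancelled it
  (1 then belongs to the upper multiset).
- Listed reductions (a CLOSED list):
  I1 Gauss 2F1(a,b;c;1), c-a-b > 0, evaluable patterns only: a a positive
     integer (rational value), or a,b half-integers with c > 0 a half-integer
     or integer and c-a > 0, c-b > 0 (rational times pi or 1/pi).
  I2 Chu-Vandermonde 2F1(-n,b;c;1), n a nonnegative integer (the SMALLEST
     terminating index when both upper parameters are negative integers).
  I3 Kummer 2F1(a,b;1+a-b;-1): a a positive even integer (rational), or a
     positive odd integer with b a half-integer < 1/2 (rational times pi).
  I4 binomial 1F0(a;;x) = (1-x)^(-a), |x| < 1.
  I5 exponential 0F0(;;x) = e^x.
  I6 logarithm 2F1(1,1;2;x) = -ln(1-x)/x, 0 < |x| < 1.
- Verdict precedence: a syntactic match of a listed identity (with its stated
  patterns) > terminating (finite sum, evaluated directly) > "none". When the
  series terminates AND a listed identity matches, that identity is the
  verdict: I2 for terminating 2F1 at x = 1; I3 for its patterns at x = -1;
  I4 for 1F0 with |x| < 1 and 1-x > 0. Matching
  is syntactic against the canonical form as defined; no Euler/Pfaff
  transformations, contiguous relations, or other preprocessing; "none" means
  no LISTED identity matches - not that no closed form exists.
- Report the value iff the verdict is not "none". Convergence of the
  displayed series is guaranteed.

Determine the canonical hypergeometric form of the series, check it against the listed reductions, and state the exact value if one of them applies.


This is 1 * 2F2(-3, -\frac{5}{6}; \frac{1}{4}, \frac{1}{2}; \frac{7}{5}) in reduced canonical form. Verdict: terminating. With -3 upstairs the series is a 4-term polynomial sum; evaluated term by term. Value: \frac{11779189}{455625}.

Structural cue: t_0 being 1, the product of the first k integers (C = 1, x = 7/5) is k!.
Adjacent-term ratio: r(k) = \frac{7}{5} * (k-3) (k-\frac{5}{6}) / [(k+\frac{1}{4}) (k+\frac{1}{2}) (k+1)] - rational; roots negated = parameters, x = \frac{7}{5}, C = 1.


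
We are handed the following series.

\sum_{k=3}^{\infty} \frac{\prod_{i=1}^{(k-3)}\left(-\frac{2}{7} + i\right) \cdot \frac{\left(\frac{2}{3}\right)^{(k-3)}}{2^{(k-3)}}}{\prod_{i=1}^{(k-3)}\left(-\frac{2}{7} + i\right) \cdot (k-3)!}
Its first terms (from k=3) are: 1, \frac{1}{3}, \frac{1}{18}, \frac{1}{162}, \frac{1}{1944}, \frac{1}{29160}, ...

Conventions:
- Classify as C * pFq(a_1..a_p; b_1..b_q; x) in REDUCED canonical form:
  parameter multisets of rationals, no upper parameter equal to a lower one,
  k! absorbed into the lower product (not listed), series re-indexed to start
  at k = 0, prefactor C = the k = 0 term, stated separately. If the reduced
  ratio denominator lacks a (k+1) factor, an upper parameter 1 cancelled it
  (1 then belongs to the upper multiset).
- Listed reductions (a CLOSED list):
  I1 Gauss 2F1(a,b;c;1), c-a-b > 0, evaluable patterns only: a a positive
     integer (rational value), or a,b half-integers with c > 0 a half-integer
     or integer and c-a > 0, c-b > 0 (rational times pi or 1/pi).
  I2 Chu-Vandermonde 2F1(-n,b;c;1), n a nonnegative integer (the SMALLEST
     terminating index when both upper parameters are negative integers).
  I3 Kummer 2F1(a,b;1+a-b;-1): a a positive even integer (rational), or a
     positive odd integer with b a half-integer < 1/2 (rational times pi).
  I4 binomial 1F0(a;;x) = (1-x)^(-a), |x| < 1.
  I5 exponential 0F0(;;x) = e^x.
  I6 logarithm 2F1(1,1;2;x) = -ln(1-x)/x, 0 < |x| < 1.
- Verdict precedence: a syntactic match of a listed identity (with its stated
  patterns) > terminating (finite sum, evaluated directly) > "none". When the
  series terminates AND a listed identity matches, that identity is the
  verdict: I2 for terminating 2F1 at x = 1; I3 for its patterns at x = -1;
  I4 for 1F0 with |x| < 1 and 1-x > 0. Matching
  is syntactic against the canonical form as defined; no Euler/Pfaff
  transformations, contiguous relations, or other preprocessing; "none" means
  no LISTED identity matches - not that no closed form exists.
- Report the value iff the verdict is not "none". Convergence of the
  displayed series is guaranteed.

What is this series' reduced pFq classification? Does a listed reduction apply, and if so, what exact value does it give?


Classification (C = 1): 0F0 with upper {-}, lower {-}, argument x = \frac{1}{3}. Verdict: exponential (I5) matches (the 0F0 exponential series at x = \frac{1}{3}). Hence: e^{\frac{1}{3}}.

Key observation: t_0 being 1, the parameter 5/7 appears in both the upper and lower lists and cancels.
Step ratio: r(k) = \frac{1}{3} * 1 / [(k+1)] - rational in k, leading ratio \frac{1}{3}; with t_0 = 1, classification follows.


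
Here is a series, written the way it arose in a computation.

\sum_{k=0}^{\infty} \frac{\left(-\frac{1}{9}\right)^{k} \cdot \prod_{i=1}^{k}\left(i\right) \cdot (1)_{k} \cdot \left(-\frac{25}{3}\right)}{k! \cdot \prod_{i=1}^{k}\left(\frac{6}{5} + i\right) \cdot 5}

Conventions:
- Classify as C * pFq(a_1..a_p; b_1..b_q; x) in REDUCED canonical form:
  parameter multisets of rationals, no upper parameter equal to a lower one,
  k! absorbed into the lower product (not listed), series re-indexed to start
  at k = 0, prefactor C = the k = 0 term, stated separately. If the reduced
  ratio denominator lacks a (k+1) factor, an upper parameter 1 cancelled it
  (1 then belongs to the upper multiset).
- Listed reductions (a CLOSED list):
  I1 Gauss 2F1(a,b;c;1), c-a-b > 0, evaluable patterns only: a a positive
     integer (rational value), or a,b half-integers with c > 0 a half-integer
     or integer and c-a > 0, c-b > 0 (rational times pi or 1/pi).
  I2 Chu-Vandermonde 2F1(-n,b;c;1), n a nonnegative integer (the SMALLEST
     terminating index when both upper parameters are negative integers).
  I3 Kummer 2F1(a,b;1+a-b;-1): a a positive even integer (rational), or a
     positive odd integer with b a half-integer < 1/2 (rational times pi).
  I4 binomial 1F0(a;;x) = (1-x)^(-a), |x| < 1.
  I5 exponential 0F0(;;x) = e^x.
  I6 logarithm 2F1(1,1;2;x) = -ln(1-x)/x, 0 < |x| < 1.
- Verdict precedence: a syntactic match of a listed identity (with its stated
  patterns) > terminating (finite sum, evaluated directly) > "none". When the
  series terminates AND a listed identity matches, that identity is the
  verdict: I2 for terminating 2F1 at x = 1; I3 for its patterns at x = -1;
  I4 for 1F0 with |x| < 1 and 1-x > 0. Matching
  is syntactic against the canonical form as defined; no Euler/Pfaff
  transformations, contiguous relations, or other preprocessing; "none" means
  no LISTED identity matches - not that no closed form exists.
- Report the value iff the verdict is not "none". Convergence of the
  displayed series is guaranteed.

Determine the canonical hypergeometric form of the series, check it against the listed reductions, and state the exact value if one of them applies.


Prefactor -\frac{5}{3}, argument -\frac{1}{9}: 2F1 with upper {1, 1} over lower {\frac{11}{5}}. Verdict: none (x = -\frac{1}{9}): each listed identity misses the multisets {1, 1} ; {\frac{11}{5}}.

First insight: t_0 = -\frac{5}{3} here, and the lower running product (prefactor -5/3) is a rising factorial.
Consecutive-term ratio: r(k) = -\frac{1}{9} * (k+1) (k+1) / [(k+\frac{11}{5}) (k+1)] - rational in k, leading ratio -\frac{1}{9}; with t_0 = -\frac{5}{3}, classification follows.


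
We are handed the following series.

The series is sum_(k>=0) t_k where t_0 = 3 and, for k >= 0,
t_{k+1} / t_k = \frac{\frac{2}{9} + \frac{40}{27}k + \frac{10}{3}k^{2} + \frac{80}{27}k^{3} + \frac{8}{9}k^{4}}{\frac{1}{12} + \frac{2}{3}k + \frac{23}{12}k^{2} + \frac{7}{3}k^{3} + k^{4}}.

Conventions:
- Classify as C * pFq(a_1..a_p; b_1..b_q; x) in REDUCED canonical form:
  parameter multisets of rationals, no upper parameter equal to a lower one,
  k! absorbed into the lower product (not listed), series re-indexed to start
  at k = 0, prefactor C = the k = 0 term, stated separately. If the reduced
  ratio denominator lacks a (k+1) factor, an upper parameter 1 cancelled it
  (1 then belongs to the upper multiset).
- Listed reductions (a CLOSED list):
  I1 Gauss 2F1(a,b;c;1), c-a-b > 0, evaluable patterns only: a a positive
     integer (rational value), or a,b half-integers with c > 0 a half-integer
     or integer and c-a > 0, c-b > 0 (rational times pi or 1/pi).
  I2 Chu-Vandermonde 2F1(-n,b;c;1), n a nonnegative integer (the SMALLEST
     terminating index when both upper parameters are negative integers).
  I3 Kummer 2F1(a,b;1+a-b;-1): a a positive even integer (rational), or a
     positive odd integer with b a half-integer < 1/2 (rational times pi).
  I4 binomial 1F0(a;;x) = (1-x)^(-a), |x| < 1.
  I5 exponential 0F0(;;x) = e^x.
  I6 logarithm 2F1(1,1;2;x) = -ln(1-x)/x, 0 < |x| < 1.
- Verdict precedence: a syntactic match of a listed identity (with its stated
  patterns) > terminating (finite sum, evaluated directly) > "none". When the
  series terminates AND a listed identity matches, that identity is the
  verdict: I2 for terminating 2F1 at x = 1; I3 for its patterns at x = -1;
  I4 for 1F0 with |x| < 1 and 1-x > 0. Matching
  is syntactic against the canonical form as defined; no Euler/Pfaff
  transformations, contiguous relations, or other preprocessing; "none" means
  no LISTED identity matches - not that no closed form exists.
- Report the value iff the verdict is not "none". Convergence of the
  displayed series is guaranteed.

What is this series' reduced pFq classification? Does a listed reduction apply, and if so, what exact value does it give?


The series (x = \frac{8}{9}) is 2F1: upper {1, \frac{3}{2}}, lower {\frac{1}{2}}, prefactor 3. Verdict: no listed reduction: x = \frac{8}{9} and upper {1, \frac{3}{2}} fail every I1-I6 pattern.

Key step: t_0 being 3, factor the ratio over Q (C = 3, x = 8/9): negated roots = parameters.
Ratio: r(k) = \frac{8}{9} * (k+1) (k+\frac{3}{2}) / [(k+\frac{1}{2}) (k+1)] - rational; roots negated = parameters, x = \frac{8}{9}, C = 3.


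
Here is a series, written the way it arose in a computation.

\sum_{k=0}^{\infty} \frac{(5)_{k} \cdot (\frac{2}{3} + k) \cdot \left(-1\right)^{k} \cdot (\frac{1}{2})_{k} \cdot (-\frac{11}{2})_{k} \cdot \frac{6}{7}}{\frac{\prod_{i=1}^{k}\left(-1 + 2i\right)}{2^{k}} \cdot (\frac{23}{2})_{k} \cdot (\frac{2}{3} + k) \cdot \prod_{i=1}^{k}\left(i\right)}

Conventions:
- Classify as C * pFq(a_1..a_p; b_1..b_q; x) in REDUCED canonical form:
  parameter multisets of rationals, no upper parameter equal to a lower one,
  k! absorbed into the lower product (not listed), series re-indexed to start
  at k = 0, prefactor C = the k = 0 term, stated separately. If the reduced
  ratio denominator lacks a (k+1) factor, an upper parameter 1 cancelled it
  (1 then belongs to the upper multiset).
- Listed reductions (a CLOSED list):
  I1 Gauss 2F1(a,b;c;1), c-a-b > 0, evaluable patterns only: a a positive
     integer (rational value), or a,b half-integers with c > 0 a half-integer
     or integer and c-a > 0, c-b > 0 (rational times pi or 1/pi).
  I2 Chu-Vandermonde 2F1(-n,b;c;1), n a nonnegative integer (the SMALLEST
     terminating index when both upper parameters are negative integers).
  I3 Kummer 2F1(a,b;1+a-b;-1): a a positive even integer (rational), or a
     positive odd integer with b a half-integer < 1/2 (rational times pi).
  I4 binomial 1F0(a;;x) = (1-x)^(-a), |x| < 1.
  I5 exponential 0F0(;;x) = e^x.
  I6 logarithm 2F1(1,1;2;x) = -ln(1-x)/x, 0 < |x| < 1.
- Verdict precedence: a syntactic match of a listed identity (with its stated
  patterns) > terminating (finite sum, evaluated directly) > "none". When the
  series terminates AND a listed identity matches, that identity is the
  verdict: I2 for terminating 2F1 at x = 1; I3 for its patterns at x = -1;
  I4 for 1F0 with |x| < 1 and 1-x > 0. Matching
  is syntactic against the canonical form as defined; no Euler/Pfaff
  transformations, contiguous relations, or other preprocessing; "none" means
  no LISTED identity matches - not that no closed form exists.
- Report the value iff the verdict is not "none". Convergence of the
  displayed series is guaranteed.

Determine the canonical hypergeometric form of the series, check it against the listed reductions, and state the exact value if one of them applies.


With C = \frac{6}{7}: the canonical form is 2F1(-\frac{11}{2}, 5; \frac{23}{2}; -1). Verdict: Kummer (I3) fires (x = -1; c = \frac{23}{2} equals 1+a-b for upper {-\frac{11}{2}, 5}: listed pattern). Exact value: \frac{18706545}{8388608} \cdot \pi.

Key observation: with t_0 = \frac{6}{7}, the lower odd product (C = 6/7, x = -1) is 2^k (1/2)_k.
Consecutive-term ratio: r(k) = -1 * (k-\frac{11}{2}) (k+5) / [(k+\frac{23}{2}) (k+1)] - rational in k, leading ratio -1; with t_0 = \frac{6}{7}, classification follows.


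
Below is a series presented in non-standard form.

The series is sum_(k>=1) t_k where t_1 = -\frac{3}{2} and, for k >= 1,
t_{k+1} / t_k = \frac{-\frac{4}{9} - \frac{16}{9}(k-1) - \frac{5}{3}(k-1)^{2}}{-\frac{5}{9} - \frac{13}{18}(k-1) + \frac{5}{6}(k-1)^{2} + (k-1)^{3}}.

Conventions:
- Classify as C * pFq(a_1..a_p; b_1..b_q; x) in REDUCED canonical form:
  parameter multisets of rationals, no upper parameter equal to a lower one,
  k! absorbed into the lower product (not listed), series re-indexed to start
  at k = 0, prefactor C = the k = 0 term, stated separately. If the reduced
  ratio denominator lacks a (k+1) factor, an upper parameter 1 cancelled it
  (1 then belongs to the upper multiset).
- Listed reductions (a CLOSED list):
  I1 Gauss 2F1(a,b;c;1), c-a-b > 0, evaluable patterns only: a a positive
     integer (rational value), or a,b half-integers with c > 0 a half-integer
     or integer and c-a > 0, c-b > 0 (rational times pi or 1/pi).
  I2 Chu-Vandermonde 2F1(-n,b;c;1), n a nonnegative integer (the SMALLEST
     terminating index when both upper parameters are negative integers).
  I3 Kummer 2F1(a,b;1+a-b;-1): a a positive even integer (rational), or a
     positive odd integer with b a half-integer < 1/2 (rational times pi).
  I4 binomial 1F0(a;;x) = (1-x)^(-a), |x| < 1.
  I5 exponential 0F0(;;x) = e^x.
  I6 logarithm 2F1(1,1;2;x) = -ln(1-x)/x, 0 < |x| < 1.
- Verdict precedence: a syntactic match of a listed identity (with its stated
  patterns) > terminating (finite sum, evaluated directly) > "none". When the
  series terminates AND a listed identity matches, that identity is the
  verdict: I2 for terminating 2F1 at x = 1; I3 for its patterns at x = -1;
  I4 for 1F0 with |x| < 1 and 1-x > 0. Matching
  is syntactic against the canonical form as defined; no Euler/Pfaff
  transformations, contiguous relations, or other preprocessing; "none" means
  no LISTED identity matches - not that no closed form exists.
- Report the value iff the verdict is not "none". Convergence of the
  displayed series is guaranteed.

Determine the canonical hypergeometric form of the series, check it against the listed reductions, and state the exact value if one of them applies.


First insight: from the first term -\frac{3}{2}: the ratio is unreduced: k + 2/3 divides both sides (C = -3/2, x = -5/3).
Ratio: r(k) = -\frac{5}{3} * (k+\frac{2}{5}) / [(k-\frac{5}{6}) (k+1)] - poly over poly, x = -\frac{5}{3} from leading terms; C = -\frac{3}{2} at k = 0.

x = -\frac{5}{3} here; the reduced form reads 1F1, upper {\frac{2}{5}}, lower {-\frac{5}{6}}, C = -\frac{3}{2}. Verdict: none. Every listed pattern misses the 1F1 form at -\frac{5}{3}, upper {\frac{2}{5}}.


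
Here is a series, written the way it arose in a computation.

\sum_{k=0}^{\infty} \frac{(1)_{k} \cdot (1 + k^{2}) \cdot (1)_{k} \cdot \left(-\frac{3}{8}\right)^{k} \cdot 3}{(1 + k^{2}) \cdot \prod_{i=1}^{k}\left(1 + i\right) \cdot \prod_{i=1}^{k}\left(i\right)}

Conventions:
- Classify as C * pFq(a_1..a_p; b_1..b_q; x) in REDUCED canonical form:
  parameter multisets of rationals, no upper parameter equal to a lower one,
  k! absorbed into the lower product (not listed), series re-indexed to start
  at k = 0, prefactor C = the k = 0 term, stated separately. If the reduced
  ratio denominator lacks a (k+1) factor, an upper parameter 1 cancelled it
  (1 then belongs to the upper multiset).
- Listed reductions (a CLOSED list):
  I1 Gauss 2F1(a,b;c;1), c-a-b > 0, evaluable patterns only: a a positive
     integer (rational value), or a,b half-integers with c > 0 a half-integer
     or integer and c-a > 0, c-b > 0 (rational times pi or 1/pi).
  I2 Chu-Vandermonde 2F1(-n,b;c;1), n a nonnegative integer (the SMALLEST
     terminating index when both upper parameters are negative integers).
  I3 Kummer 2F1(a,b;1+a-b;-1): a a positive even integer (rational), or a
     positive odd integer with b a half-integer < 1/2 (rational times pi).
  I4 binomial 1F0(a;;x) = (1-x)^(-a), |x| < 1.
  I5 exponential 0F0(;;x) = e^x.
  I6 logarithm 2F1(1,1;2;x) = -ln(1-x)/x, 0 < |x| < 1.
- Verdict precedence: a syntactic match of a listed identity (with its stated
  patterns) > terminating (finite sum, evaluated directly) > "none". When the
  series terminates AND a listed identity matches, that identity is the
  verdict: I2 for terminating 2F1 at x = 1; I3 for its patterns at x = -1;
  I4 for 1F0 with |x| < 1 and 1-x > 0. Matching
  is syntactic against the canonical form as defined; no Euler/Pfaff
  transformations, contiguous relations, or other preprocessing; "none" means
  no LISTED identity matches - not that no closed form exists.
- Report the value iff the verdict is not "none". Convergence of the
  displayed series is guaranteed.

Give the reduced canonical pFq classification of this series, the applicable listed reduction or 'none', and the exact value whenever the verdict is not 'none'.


First insight: with t_0 = 3, the product of the first k integers (prefactor 3) is k!.
Step ratio: r(k) = -\frac{3}{8} * (k+1) (k+1) / [(k+2) (k+1)] - rational in k. x = -\frac{3}{8}; t_0 = 3; negate the roots.

Prefactor 3, argument -\frac{3}{8}: 2F1 with upper {1, 1} over lower {2}. Verdict at x = -\frac{3}{8}: the I6 logarithm reduction matches (the logarithm: parameters (1,1;2), x = -\frac{3}{8}). Value: 8 \cdot \ln\left(\frac{11}{8}\right).


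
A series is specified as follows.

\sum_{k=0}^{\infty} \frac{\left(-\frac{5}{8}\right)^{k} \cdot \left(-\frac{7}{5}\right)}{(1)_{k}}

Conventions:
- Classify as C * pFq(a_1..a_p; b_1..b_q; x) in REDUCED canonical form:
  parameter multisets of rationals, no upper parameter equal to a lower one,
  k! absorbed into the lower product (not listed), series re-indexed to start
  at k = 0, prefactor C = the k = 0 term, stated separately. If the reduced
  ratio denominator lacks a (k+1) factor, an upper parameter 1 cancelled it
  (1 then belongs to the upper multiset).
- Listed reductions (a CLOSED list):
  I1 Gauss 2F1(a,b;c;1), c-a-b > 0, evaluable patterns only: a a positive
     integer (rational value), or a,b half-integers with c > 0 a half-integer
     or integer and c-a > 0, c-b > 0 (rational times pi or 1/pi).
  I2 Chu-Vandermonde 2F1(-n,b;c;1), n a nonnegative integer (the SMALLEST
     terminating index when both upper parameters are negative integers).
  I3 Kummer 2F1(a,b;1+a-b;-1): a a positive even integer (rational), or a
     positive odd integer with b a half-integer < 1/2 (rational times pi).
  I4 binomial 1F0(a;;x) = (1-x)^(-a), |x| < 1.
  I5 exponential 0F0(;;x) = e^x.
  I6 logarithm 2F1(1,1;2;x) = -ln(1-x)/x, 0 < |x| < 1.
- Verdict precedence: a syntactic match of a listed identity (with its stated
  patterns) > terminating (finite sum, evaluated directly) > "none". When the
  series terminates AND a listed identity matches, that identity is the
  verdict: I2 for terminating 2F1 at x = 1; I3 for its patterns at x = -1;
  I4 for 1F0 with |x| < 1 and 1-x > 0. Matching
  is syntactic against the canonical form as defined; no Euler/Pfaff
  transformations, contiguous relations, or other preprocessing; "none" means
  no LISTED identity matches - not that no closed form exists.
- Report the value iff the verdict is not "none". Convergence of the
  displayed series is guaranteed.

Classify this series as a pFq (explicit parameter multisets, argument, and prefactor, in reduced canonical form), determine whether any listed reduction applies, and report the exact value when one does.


At argument -\frac{5}{8}: a 0F0 with upper {-}, lower {-}, scaled by C = -\frac{7}{5}. Verdict: the exponential series (I5) matches (the 0F0 exponential series at x = -\frac{5}{8}). Sum: \left(-\frac{7}{5}\right) \cdot e^{-\frac{5}{8}}.

Key observation: t_0 = -\frac{7}{5} here, and (1)_k (prefactor -7/5) is k! itself.
Term ratio: r(k) = -\frac{5}{8} * 1 / [(k+1)] - rational in k, leading ratio -\frac{5}{8}; with t_0 = -\frac{7}{5}, classification follows.


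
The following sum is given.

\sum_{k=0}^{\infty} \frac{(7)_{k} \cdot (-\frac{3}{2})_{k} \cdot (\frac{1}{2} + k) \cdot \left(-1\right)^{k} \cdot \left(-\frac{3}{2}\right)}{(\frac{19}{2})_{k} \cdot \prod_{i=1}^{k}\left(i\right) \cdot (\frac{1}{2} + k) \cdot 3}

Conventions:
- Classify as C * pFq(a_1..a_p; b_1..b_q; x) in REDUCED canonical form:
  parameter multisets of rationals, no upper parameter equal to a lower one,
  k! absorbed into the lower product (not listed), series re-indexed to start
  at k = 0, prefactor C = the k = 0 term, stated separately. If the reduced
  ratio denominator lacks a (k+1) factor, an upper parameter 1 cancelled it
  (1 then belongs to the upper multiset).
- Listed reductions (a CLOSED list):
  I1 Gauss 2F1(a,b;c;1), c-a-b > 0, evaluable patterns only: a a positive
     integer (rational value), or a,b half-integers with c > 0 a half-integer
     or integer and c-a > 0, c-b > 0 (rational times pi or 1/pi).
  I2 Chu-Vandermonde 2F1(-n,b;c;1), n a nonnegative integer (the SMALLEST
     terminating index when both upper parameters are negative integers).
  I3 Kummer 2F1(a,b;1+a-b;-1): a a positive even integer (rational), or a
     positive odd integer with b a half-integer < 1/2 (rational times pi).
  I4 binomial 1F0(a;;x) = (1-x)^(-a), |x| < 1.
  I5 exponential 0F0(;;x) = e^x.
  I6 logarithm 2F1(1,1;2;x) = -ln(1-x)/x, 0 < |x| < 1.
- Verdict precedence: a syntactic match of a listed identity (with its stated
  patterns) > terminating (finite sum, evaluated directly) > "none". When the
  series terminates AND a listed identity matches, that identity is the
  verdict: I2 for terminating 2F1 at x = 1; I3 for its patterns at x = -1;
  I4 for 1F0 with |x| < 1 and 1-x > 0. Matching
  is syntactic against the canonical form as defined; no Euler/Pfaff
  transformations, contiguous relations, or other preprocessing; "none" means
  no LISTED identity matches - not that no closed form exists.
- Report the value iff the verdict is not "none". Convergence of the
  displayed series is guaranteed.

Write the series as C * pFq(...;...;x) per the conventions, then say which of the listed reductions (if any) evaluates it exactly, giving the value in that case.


Classification (C = -\frac{1}{2}): 2F1 with upper {-\frac{3}{2}, 7}, lower {\frac{19}{2}}, argument x = -1. Verdict: the Kummer evaluation I3 fires (x = -1; c = \frac{19}{2} equals 1+a-b for upper {-\frac{3}{2}, 7}: listed pattern). Exact value: \left(-\frac{765765}{2097152}\right) \cdot \pi.

The tell: t_0 being -\frac{1}{2}, the constant factors (prefactor -1/2) combine into one prefactor.
Consecutive-term ratio: r(k) = -1 * (k-\frac{3}{2}) (k+7) / [(k+\frac{19}{2}) (k+1)] - rational in k, leading ratio -1; with t_0 = -\frac{1}{2}, classification follows.
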